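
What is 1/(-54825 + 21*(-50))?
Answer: -1/55875 ≈ -1.7897e-5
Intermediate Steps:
1/(-54825 + 21*(-50)) = 1/(-54825 - 1050) = 1/(-55875) = -1/55875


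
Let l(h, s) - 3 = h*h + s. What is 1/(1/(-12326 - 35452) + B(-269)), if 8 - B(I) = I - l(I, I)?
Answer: 47778/3457789415 ≈ 1.3817e-5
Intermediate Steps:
l(h, s) = 3 + s + h² (l(h, s) = 3 + (h*h + s) = 3 + (h² + s) = 3 + (s + h²) = 3 + s + h²)
B(I) = 11 + I² (B(I) = 8 - (I - (3 + I + I²)) = 8 - (I + (-3 - I - I²)) = 8 - (-3 - I²) = 8 + (3 + I²) = 11 + I²)
1/(1/(-12326 - 35452) + B(-269)) = 1/(1/(-12326 - 35452) + (11 + (-269)²)) = 1/(1/(-47778) + (11 + 72361)) = 1/(-1/47778 + 72372) = 1/(3457789415/47778) = 47778/3457789415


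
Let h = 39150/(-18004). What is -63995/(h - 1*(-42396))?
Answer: -576082990/381629217 ≈ -1.5095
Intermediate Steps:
h = -19575/9002 (h = 39150*(-1/18004) = -19575/9002 ≈ -2.1745)
-63995/(h - 1*(-42396)) = -63995/(-19575/9002 - 1*(-42396)) = -63995/(-19575/9002 + 42396) = -63995/381629217/9002 = -63995*9002/381629217 = -576082990/381629217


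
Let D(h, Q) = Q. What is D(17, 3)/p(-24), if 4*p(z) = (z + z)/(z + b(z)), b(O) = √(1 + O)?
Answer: 6 - I*√23/4 ≈ 6.0 - 1.199*I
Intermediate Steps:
p(z) = z/(2*(z + √(1 + z))) (p(z) = ((z + z)/(z + √(1 + z)))/4 = ((2*z)/(z + √(1 + z)))/4 = (2*z/(z + √(1 + z)))/4 = z/(2*(z + √(1 + z))))
D(17, 3)/p(-24) = 3/(((½)*(-24)/(-24 + √(1 - 24)))) = 3/(((½)*(-24)/(-24 + √(-23)))) = 3/(((½)*(-24)/(-24 + I*√23))) = 3/((-12/(-24 + I*√23))) = 3*(2 - I*√23/12) = 6 - I*√23/4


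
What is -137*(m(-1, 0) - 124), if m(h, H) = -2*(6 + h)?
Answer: 18358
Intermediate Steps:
m(h, H) = -12 - 2*h
-137*(m(-1, 0) - 124) = -137*((-12 - 2*(-1)) - 124) = -137*((-12 + 2) - 124) = -137*(-10 - 124) = -137*(-134) = 18358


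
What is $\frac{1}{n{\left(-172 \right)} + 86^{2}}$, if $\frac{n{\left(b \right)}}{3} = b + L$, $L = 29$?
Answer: $\frac{1}{6967} \approx 0.00014353$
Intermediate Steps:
$n{\left(b \right)} = 87 + 3 b$ ($n{\left(b \right)} = 3 \left(b + 29\right) = 3 \left(29 + b\right) = 87 + 3 b$)
$\frac{1}{n{\left(-172 \right)} + 86^{2}} = \frac{1}{\left(87 + 3 \left(-172\right)\right) + 86^{2}} = \frac{1}{\left(87 - 516\right) + 7396} = \frac{1}{-429 + 7396} = \frac{1}{6967}$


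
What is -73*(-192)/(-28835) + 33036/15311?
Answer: 10109508/6047845 ≈ 1.6716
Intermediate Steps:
-73*(-192)/(-28835) + 33036/15311 = 14016*(-1/28835) + 33036*(1/15311) = -192/395 + 33036/15311 = 10109508/6047845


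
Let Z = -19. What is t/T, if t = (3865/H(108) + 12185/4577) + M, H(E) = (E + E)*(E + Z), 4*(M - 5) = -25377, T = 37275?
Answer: -79646795227/468537420600 ≈ -0.16999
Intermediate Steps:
M = -25357/4 (M = 5 + (¼)*(-25377) = 5 - 25377/4 = -25357/4 ≈ -6339.3)
H(E) = 2*E*(-19 + E) (H(E) = (E + E)*(E - 19) = (2*E)*(-19 + E) = 2*E*(-19 + E))
t = -557527566589/87988248 (t = (3865/((2*108*(-19 + 108))) + 12185/4577) - 25357/4 = (3865/((2*108*89)) + 12185*(1/4577)) - 25357/4 = (3865/19224 + 12185/4577) - 25357/4 = 251934545/87988248 - 25357/4 = -557527566589/87988248 ≈ -6336.4)
t/T = -557527566589/87988248/37275 = -557527566589/87988248*1/37275 = -79646795227/468537420600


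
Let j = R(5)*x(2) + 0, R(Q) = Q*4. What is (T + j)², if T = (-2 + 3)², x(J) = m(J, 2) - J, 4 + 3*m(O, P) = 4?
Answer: 1521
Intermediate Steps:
R(Q) = 4*Q
m(O, P) = 0 (m(O, P) = -4/3 + (⅓)*4 = -4/3 + 4/3 = 0)
x(J) = -J (x(J) = 0 - J = -J)
T = 1 (T = 1² = 1)
j = -40 (j = (4*5)*(-1*2) + 0 = 20*(-2) + 0 = -40 + 0 = -40)
(T + j)² = (1 - 40)² = (-39)² = 1521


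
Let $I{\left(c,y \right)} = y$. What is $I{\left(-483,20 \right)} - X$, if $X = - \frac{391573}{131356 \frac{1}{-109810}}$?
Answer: $- \frac{21498002005}{65678} \approx -3.2732 \cdot 10^{5}$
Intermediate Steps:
$X = \frac{21499315565}{65678}$ ($X = - \frac{391573}{131356 \left(- \frac{1}{109810}\right)} = - \frac{391573}{- \frac{65678}{54905}} = \left(-391573\right) \left(- \frac{54905}{65678}\right) = \frac{21499315565}{65678} \approx 3.2734 \cdot 10^{5}$)
$I{\left(-483,20 \right)} - X = 20 - \frac{21499315565}{65678} = - \frac{21498002005}{65678}$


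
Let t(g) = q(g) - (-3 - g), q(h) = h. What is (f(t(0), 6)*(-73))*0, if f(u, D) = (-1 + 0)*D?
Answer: 0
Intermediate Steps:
t(g) = 3 + 2*g (t(g) = g - (-3 - g) = g + (3 + g) = 3 + 2*g)
f(u, D) = -D
(f(t(0), 6)*(-73))*0 = (-1*6*(-73))*0 = -6*(-73)*0 = 438*0 = 0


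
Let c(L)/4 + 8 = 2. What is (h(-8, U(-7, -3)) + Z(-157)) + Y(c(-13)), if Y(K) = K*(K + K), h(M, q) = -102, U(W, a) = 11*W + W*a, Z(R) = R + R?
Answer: 736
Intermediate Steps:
Z(R) = 2*R
c(L) = -24 (c(L) = -32 + 4*2 = -32 + 8 = -24)
Y(K) = 2*K² (Y(K) = K*(2*K) = 2*K²)
(h(-8, U(-7, -3)) + Z(-157)) + Y(c(-13)) = (-102 + 2*(-157)) + 2*(-24)² = (-102 - 314) + 2*576 = -416 + 1152 = 736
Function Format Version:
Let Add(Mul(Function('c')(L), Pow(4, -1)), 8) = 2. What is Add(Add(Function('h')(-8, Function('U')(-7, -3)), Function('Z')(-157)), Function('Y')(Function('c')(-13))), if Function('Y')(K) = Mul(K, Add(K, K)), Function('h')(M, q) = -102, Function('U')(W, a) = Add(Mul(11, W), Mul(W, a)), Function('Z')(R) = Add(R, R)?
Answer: 736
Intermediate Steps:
Function('Z')(R) = Mul(2, R)
Function('c')(L) = -24 (Function('c')(L) = Add(-32, Mul(4, 2)) = Add(-32, 8) = -24)
Function('Y')(K) = Mul(2, Pow(K, 2)) (Function('Y')(K) = Mul(K, Mul(2, K)) = Mul(2, Pow(K, 2)))
Add(Add(Function('h')(-8, Function('U')(-7, -3)), Function('Z')(-157)), Function('Y')(Function('c')(-13))) = Add(Add(-102, Mul(2, -157)), Mul(2, Pow(-24, 2))) = Add(Add(-102, -314), Mul(2, 576)) = Add(-416, 1152) = 736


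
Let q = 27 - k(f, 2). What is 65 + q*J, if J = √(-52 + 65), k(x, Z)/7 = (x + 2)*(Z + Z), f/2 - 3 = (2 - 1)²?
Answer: 65 - 253*√13 ≈ -847.20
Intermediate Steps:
f = 8 (f = 6 + 2*(2 - 1)² = 6 + 2*1² = 6 + 2*1 = 6 + 2 = 8)
k(x, Z) = 14*Z*(2 + x) (k(x, Z) = 7*((x + 2)*(Z + Z)) = 7*((2 + x)*(2*Z)) = 7*(2*Z*(2 + x)) = 14*Z*(2 + x))
J = √13 ≈ 3.6056
q = -253 (q = 27 - 14*2*(2 + 8) = 27 - 14*2*10 = 27 - 1*280 = 27 - 280 = -253)
65 + q*J = 65 - 253*√13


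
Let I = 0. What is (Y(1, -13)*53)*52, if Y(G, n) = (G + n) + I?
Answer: -33072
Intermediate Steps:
Y(G, n) = G + n (Y(G, n) = (G + n) + 0 = G + n)
(Y(1, -13)*53)*52 = ((1 - 13)*53)*52 = -12*53*52 = -636*52 = -33072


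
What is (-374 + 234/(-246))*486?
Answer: -7471278/41 ≈ -1.8223e+5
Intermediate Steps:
(-374 + 234/(-246))*486 = (-374 + 234*(-1/246))*486 = (-374 - 39/41)*486 = -15373/41*486 = -7471278/41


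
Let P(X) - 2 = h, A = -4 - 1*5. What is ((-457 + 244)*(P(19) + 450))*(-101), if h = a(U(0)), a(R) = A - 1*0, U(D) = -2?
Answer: 9530259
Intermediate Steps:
A = -9 (A = -4 - 5 = -9)
a(R) = -9 (a(R) = -9 - 1*0 = -9 + 0 = -9)
h = -9
P(X) = -7 (P(X) = 2 - 9 = -7)
((-457 + 244)*(P(19) + 450))*(-101) = ((-457 + 244)*(-7 + 450))*(-101) = -213*443*(-101) = -94359*(-101) = 9530259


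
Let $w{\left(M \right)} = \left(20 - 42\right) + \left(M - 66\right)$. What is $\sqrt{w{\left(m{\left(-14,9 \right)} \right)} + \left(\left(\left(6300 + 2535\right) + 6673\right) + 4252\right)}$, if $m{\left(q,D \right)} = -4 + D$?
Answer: $\sqrt{19677} \approx 140.27$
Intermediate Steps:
$w{\left(M \right)} = -88 + M$ ($w{\left(M \right)} = -22 + \left(-66 + M\right) = -88 + M$)
$\sqrt{w{\left(m{\left(-14,9 \right)} \right)} + \left(\left(\left(6300 + 2535\right) + 6673\right) + 4252\right)} = \sqrt{\left(-88 + \left(-4 + 9\right)\right) + \left(\left(\left(6300 + 2535\right) + 6673\right) + 4252\right)} = \sqrt{\left(-88 + 5\right) + \left(\left(8835 + 6673\right) + 4252\right)} = \sqrt{-83 + \left(15508 + 4252\right)} = \sqrt{-83 + 19760} = \sqrt{19677}$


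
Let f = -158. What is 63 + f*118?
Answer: -18581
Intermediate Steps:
63 + f*118 = 63 - 158*118 = 63 - 18644 = -18581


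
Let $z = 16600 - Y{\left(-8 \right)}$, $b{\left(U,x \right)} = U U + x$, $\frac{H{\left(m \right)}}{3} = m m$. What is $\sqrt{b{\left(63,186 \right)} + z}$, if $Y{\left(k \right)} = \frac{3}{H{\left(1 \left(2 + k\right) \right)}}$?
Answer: $\frac{\sqrt{747179}}{6} \approx 144.07$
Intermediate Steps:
$H{\left(m \right)} = 3 m^{2}$ ($H{\left(m \right)} = 3 m m = 3 m^{2}$)
$Y{\left(k \right)} = \frac{1}{\left(2 + k\right)^{2}}$ ($Y{\left(k \right)} = \frac{3}{3 \left(1 \left(2 + k\right)\right)^{2}} = \frac{3}{3 \left(2 + k\right)^{2}} = 3 \frac{1}{3 \left(2 + k\right)^{2}} = \frac{1}{\left(2 + k\right)^{2}}$)
$b{\left(U,x \right)} = x + U^{2}$ ($b{\left(U,x \right)} = U^{2} + x = x + U^{2}$)
$z = \frac{597599}{36}$ ($z = 16600 - \frac{1}{\left(2 - 8\right)^{2}} = 16600 - \frac{1}{36} = \frac{597599}{36} \approx 16600.0$)
$\sqrt{b{\left(63,186 \right)} + z} = \sqrt{\left(186 + 63^{2}\right) + \frac{597599}{36}} = \sqrt{\left(186 + 3969\right) + \frac{597599}{36}} = \sqrt{4155 + \frac{597599}{36}} = \sqrt{\frac{747179}{36}} = \frac{\sqrt{747179}}{6}$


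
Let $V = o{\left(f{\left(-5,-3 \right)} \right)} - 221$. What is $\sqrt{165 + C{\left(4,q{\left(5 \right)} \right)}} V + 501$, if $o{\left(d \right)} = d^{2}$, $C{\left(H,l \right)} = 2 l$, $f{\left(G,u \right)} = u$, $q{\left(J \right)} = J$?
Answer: $501 - 1060 \sqrt{7} \approx -2303.5$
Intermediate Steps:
$V = -212$ ($V = \left(-3\right)^{2} - 221 = 9 - 221 = -212$)
$\sqrt{165 + C{\left(4,q{\left(5 \right)} \right)}} V + 501 = \sqrt{165 + 2 \cdot 5} \left(-212\right) + 501 = \sqrt{165 + 10} \left(-212\right) + 501 = \sqrt{175} \left(-212\right) + 501 = 5 \sqrt{7} \left(-212\right) + 501 = - 1060 \sqrt{7} + 501 = 501 - 1060 \sqrt{7}$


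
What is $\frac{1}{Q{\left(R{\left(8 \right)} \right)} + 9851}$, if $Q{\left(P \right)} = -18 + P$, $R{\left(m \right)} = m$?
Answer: $\frac{1}{9841} \approx 0.00010162$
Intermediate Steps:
$\frac{1}{Q{\left(R{\left(8 \right)} \right)} + 9851} = \frac{1}{\left(-18 + 8\right) + 9851} = \frac{1}{-10 + 9851} = \frac{1}{9841}$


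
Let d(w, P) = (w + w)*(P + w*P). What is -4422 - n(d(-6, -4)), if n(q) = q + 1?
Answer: -4183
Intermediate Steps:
d(w, P) = 2*w*(P + P*w) (d(w, P) = (2*w)*(P + P*w) = 2*w*(P + P*w))
n(q) = 1 + q
-4422 - n(d(-6, -4)) = -4422 - (1 + 2*(-4)*(-6)*(1 - 6)) = -4422 - (1 + 2*(-4)*(-6)*(-5)) = -4422 - (1 - 240) = -4422 - 1*(-239) = -4422 + 239 = -4183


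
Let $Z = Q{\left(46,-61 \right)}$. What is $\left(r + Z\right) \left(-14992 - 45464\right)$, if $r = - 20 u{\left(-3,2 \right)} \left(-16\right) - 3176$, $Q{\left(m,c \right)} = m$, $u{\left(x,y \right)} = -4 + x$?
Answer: $324648720$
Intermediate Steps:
$Z = 46$
$r = -5416$ ($r = - 20 \left(-4 - 3\right) \left(-16\right) - 3176 = \left(-20\right) \left(-7\right) \left(-16\right) - 3176 = 140 \left(-16\right) - 3176 = -2240 - 3176 = -5416$)
$\left(r + Z\right) \left(-14992 - 45464\right) = \left(-5416 + 46\right) \left(-14992 - 45464\right) = \left(-5370\right) \left(-60456\right) = 324648720$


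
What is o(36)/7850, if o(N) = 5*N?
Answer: 18/785 ≈ 0.022930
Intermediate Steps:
o(36)/7850 = (5*36)/7850 = 180*(1/7850) = 18/785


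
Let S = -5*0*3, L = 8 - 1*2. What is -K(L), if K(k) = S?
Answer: 0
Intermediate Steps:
L = 6 (L = 8 - 2 = 6)
S = 0 (S = 0*3 = 0)
K(k) = 0
-K(L) = -1*0 = 0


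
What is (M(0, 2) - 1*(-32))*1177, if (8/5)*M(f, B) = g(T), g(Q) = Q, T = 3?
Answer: 318967/8 ≈ 39871.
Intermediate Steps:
M(f, B) = 15/8 (M(f, B) = (5/8)*3 = 15/8)
(M(0, 2) - 1*(-32))*1177 = (15/8 - 1*(-32))*1177 = (15/8 + 32)*1177 = (271/8)*1177 = 318967/8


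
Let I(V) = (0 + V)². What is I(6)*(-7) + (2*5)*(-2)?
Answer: -272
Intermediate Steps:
I(V) = V²
I(6)*(-7) + (2*5)*(-2) = 6²*(-7) + (2*5)*(-2) = 36*(-7) + 10*(-2) = -252 - 20 = -272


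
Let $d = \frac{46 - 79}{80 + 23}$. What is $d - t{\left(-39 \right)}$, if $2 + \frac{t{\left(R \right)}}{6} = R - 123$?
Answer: $\frac{101319}{103} \approx 983.68$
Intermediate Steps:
$d = - \frac{33}{103}$ ($d = \frac{1}{103} \left(-33\right) = - \frac{33}{103} \approx -0.32039$)
$t{\left(R \right)} = -750 + 6 R$ ($t{\left(R \right)} = -12 + 6 \left(R - 123\right) = -12 + 6 \left(-123 + R\right) = -12 + \left(-738 + 6 R\right) = -750 + 6 R$)
$d - t{\left(-39 \right)} = - \frac{33}{103} - \left(-750 + 6 \left(-39\right)\right) = - \frac{33}{103} - \left(-750 - 234\right) = - \frac{33}{103} - -984 = - \frac{33}{103} + 984 = \frac{101319}{103}$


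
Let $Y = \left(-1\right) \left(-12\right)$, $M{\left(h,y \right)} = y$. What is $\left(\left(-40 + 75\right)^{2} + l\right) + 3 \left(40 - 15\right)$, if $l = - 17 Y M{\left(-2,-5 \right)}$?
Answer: $2320$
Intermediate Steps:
$Y = 12$
$l = 1020$ ($l = \left(-17\right) 12 \left(-5\right) = \left(-204\right) \left(-5\right) = 1020$)
$\left(\left(-40 + 75\right)^{2} + l\right) + 3 \left(40 - 15\right) = \left(\left(-40 + 75\right)^{2} + 1020\right) + 3 \left(40 - 15\right) = \left(35^{2} + 1020\right) + 3 \cdot 25 = \left(1225 + 1020\right) + 75 = 2245 + 75 = 2320$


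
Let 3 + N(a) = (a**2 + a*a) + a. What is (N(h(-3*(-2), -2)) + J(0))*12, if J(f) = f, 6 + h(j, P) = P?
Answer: 1404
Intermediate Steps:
h(j, P) = -6 + P
N(a) = -3 + a + 2*a**2 (N(a) = -3 + ((a**2 + a*a) + a) = -3 + ((a**2 + a**2) + a) = -3 + (2*a**2 + a) = -3 + (a + 2*a**2) = -3 + a + 2*a**2)
(N(h(-3*(-2), -2)) + J(0))*12 = ((-3 + (-6 - 2) + 2*(-6 - 2)**2) + 0)*12 = ((-3 - 8 + 2*(-8)**2) + 0)*12 = ((-3 - 8 + 2*64) + 0)*12 = ((-3 - 8 + 128) + 0)*12 = (117 + 0)*12 = 117*12 = 1404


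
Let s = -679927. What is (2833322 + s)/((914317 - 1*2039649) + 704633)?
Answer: -2153395/420699 ≈ -5.1186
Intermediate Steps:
(2833322 + s)/((914317 - 1*2039649) + 704633) = (2833322 - 679927)/((914317 - 1*2039649) + 704633) = 2153395/((914317 - 2039649) + 704633) = 2153395/(-1125332 + 704633) = 2153395/(-420699) = 2153395*(-1/420699) = -2153395/420699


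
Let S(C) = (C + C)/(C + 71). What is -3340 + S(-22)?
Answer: -163704/49 ≈ -3340.9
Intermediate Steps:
S(C) = 2*C/(71 + C) (S(C) = (2*C)/(71 + C) = 2*C/(71 + C))
-3340 + S(-22) = -3340 + 2*(-22)/(71 - 22) = -3340 + 2*(-22)/49 = -3340 + 2*(-22)*(1/49) = -3340 - 44/49 = -163704/49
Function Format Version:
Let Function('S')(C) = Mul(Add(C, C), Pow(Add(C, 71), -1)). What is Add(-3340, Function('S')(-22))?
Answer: Rational(-163704, 49) ≈ -3340.9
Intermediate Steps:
Function('S')(C) = Mul(2, C, Pow(Add(71, C), -1)) (Function('S')(C) = Mul(Mul(2, C), Pow(Add(71, C), -1)) = Mul(2, C, Pow(Add(71, C), -1)))
Add(-3340, Function('S')(-22)) = Add(-3340, Mul(2, -22, Pow(Add(71, -22), -1))) = Add(-3340, Mul(2, -22, Pow(49, -1))) = Add(-3340, Mul(2, -22, Rational(1, 49))) = Add(-3340, Rational(-44, 49)) = Rational(-163704, 49)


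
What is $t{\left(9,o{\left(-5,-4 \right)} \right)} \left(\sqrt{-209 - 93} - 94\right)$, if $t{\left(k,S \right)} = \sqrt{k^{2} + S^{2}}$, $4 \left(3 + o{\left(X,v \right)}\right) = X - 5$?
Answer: $\frac{\sqrt{445} \left(-94 + i \sqrt{302}\right)}{2} \approx -991.47 + 183.3 i$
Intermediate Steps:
$o{\left(X,v \right)} = - \frac{17}{4} + \frac{X}{4}$ ($o{\left(X,v \right)} = -3 + \frac{X - 5}{4} = -3 + \frac{-5 + X}{4} = -3 + \left(- \frac{5}{4} + \frac{X}{4}\right) = - \frac{17}{4} + \frac{X}{4}$)
$t{\left(k,S \right)} = \sqrt{S^{2} + k^{2}}$
$t{\left(9,o{\left(-5,-4 \right)} \right)} \left(\sqrt{-209 - 93} - 94\right) = \sqrt{\left(- \frac{17}{4} + \frac{1}{4} \left(-5\right)\right)^{2} + 9^{2}} \left(\sqrt{-209 - 93} - 94\right) = \sqrt{\left(- \frac{17}{4} - \frac{5}{4}\right)^{2} + 81} \left(\sqrt{-302} - 94\right) = \sqrt{\left(- \frac{11}{2}\right)^{2} + 81} \left(i \sqrt{302} - 94\right) = \sqrt{\frac{121}{4} + 81} \left(-94 + i \sqrt{302}\right) = \sqrt{\frac{445}{4}} \left(-94 + i \sqrt{302}\right) = \frac{\sqrt{445}}{2} \left(-94 + i \sqrt{302}\right) = \frac{\sqrt{445} \left(-94 + i \sqrt{302}\right)}{2}$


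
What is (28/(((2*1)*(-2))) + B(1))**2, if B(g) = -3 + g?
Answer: 81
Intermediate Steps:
(28/(((2*1)*(-2))) + B(1))**2 = (28/(((2*1)*(-2))) + (-3 + 1))**2 = (28/((2*(-2))) - 2)**2 = (28/(-4) - 2)**2 = (28*(-1/4) - 2)**2 = (-7 - 2)**2 = (-9)**2 = 81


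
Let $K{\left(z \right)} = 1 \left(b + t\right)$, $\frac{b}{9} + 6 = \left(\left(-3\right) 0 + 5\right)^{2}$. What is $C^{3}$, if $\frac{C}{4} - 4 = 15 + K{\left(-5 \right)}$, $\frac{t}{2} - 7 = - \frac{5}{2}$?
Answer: $504358336$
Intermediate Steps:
$t = 9$ ($t = 14 + 2 \left(- \frac{5}{2}\right) = 14 - 5 = 9$)
$b = 171$ ($b = -54 + 9 \left(\left(-3\right) 0 + 5\right)^{2} = -54 + 9 \left(0 + 5\right)^{2} = -54 + 9 \cdot 5^{2} = -54 + 9 \cdot 25 = -54 + 225 = 171$)
$K{\left(z \right)} = 180$ ($K{\left(z \right)} = 1 \left(171 + 9\right) = 1 \cdot 180 = 180$)
$C = 796$ ($C = 16 + 4 \left(15 + 180\right) = 16 + 4 \cdot 195 = 16 + 780 = 796$)
$C^{3} = 796^{3} = 504358336$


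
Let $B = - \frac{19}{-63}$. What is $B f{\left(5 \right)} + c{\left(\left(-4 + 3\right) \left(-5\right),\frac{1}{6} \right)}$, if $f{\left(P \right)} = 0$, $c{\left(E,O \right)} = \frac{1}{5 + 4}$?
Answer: $\frac{1}{9} \approx 0.11111$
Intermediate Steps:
$c{\left(E,O \right)} = \frac{1}{9}$
$B = \frac{19}{63}$ ($B = \left(-19\right) \left(- \frac{1}{63}\right) = \frac{19}{63} \approx 0.30159$)
$B f{\left(5 \right)} + c{\left(\left(-4 + 3\right) \left(-5\right),\frac{1}{6} \right)} = \frac{19}{63} \cdot 0 + \frac{1}{9} = 0 + \frac{1}{9} = \frac{1}{9}$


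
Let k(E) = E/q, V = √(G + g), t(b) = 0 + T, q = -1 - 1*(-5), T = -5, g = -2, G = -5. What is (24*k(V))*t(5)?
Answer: -30*I*√7 ≈ -79.373*I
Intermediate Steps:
q = 4 (q = -1 + 5 = 4)
t(b) = -5 (t(b) = 0 - 5 = -5)
V = I*√7 (V = √(-5 - 2) = √(-7) = I*√7 ≈ 2.6458*I)
k(E) = E/4
(24*k(V))*t(5) = (24*((I*√7)/4))*(-5) = (24*(I*√7/4))*(-5) = (6*I*√7)*(-5) = -30*I*√7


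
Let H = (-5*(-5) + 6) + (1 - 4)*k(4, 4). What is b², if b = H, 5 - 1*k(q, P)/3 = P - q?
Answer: 196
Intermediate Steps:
k(q, P) = 15 - 3*P + 3*q (k(q, P) = 15 - 3*(P - q) = 15 + (-3*P + 3*q) = 15 - 3*P + 3*q)
H = -14 (H = (-5*(-5) + 6) + (1 - 4)*(15 - 3*4 + 3*4) = (25 + 6) - 3*(15 - 12 + 12) = 31 - 3*15 = 31 - 45 = -14)
b = -14
b² = (-14)² = 196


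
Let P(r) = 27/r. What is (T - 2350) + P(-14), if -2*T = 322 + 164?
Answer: -36329/14 ≈ -2594.9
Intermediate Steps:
T = -243 (T = -(322 + 164)/2 = -½*486 = -243)
(T - 2350) + P(-14) = (-243 - 2350) + 27/(-14) = -2593 + 27*(-1/14) = -2593 - 27/14 = -36329/14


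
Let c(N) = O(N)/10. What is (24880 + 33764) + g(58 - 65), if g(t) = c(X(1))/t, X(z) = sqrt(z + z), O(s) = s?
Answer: 58644 - sqrt(2)/70 ≈ 58644.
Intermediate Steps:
X(z) = sqrt(2)*sqrt(z) (X(z) = sqrt(2*z) = sqrt(2)*sqrt(z))
c(N) = N/10
g(t) = sqrt(2)/(10*t) (g(t) = ((sqrt(2)*sqrt(1))/10)/t = ((sqrt(2)*1)/10)/t = (sqrt(2)/10)/t = sqrt(2)/(10*t))
(24880 + 33764) + g(58 - 65) = (24880 + 33764) + sqrt(2)/(10*(58 - 65)) = 58644 + (1/10)*sqrt(2)/(-7) = 58644 + (1/10)*sqrt(2)*(-1/7) = 58644 - sqrt(2)/70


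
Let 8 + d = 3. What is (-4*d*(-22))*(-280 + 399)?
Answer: -52360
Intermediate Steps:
d = -5 (d = -8 + 3 = -5)
(-4*d*(-22))*(-280 + 399) = (-4*(-5)*(-22))*(-280 + 399) = (20*(-22))*119 = -440*119 = -52360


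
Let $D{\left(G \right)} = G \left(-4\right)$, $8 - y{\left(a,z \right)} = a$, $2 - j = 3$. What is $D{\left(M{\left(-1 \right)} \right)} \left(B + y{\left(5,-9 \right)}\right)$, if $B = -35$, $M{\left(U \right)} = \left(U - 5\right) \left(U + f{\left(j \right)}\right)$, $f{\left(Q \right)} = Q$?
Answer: $1536$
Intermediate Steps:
$j = -1$ ($j = 2 - 3 = -1$)
$y{\left(a,z \right)} = 8 - a$
$M{\left(U \right)} = \left(-1 + U\right) \left(-5 + U\right)$ ($M{\left(U \right)} = \left(U - 5\right) \left(U - 1\right) = \left(-5 + U\right) \left(-1 + U\right) = \left(-1 + U\right) \left(-5 + U\right)$)
$D{\left(G \right)} = - 4 G$
$D{\left(M{\left(-1 \right)} \right)} \left(B + y{\left(5,-9 \right)}\right) = - 4 \left(5 + \left(-1\right)^{2} - -6\right) \left(-35 + \left(8 - 5\right)\right) = - 4 \left(5 + 1 + 6\right) \left(-35 + \left(8 - 5\right)\right) = \left(-4\right) 12 \left(-35 + 3\right) = \left(-48\right) \left(-32\right) = 1536$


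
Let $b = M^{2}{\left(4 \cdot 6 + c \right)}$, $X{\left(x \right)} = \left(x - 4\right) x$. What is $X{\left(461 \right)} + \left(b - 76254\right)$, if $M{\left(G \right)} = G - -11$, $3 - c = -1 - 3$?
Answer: $136187$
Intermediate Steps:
$c = 7$ ($c = 3 - \left(-1 - 3\right) = 3 - -4 = 3 + 4 = 7$)
$X{\left(x \right)} = x \left(-4 + x\right)$ ($X{\left(x \right)} = \left(-4 + x\right) x = x \left(-4 + x\right)$)
$M{\left(G \right)} = 11 + G$ ($M{\left(G \right)} = G + 11 = 11 + G$)
$b = 1764$ ($b = \left(11 + \left(4 \cdot 6 + 7\right)\right)^{2} = \left(11 + \left(24 + 7\right)\right)^{2} = \left(11 + 31\right)^{2} = 42^{2} = 1764$)
$X{\left(461 \right)} + \left(b - 76254\right) = 461 \left(-4 + 461\right) + \left(1764 - 76254\right) = 461 \cdot 457 - 74490 = 210677 - 74490 = 136187$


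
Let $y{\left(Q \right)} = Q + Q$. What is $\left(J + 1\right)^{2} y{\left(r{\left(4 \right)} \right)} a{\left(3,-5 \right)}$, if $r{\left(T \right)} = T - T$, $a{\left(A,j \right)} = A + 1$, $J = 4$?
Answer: $0$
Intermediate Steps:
$a{\left(A,j \right)} = 1 + A$
$r{\left(T \right)} = 0$
$y{\left(Q \right)} = 2 Q$
$\left(J + 1\right)^{2} y{\left(r{\left(4 \right)} \right)} a{\left(3,-5 \right)} = \left(4 + 1\right)^{2} \cdot 2 \cdot 0 \left(1 + 3\right) = 5^{2} \cdot 0 \cdot 4 = 25 \cdot 0 \cdot 4 = 0 \cdot 4 = 0$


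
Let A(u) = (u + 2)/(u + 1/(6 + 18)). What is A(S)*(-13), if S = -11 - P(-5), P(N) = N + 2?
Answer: -1872/191 ≈ -9.8010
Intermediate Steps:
P(N) = 2 + N
S = -8 (S = -11 - (2 - 5) = -11 - 1*(-3) = -11 + 3 = -8)
A(u) = (2 + u)/(1/24 + u) (A(u) = (2 + u)/(u + 1/24) = (2 + u)/(1/24 + u))
A(S)*(-13) = (24*(2 - 8)/(1 + 24*(-8)))*(-13) = (24*(-6)/(1 - 192))*(-13) = (24*(-6)/(-191))*(-13) = (24*(-1/191)*(-6))*(-13) = (144/191)*(-13) = -1872/191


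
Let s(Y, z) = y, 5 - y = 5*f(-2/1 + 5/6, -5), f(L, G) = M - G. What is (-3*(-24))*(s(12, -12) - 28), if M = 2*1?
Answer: -4176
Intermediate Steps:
M = 2
f(L, G) = 2 - G
y = -30 (y = 5 - 5*(2 - 1*(-5)) = 5 - 5*(2 + 5) = 5 - 5*7 = 5 - 1*35 = 5 - 35 = -30)
s(Y, z) = -30
(-3*(-24))*(s(12, -12) - 28) = (-3*(-24))*(-30 - 28) = 72*(-58) = -4176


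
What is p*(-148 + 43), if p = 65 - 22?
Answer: -4515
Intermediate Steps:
p = 43
p*(-148 + 43) = 43*(-148 + 43) = 43*(-105) = -4515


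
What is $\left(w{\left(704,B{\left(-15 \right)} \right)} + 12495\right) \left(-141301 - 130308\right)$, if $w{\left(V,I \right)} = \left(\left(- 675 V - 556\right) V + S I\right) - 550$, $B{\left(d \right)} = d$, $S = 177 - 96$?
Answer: $90967692063846$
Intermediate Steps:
$S = 81$ ($S = 177 - 96 = 81$)
$w{\left(V,I \right)} = -550 + 81 I + V \left(-556 - 675 V\right)$ ($w{\left(V,I \right)} = \left(\left(- 675 V - 556\right) V + 81 I\right) - 550 = \left(\left(-556 - 675 V\right) V + 81 I\right) - 550 = \left(V \left(-556 - 675 V\right) + 81 I\right) - 550 = \left(81 I + V \left(-556 - 675 V\right)\right) - 550 = -550 + 81 I + V \left(-556 - 675 V\right)$)
$\left(w{\left(704,B{\left(-15 \right)} \right)} + 12495\right) \left(-141301 - 130308\right) = \left(\left(-550 - 675 \cdot 704^{2} - 391424 + 81 \left(-15\right)\right) + 12495\right) \left(-141301 - 130308\right) = \left(\left(-550 - 334540800 - 391424 - 1215\right) + 12495\right) \left(-141301 - 130308\right) = \left(\left(-550 - 334540800 - 391424 - 1215\right) + 12495\right) \left(-271609\right) = \left(-334933989 + 12495\right) \left(-271609\right) = \left(-334921494\right) \left(-271609\right) = 90967692063846$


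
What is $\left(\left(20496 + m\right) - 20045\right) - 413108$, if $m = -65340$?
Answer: $-477997$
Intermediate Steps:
$\left(\left(20496 + m\right) - 20045\right) - 413108 = \left(\left(20496 - 65340\right) - 20045\right) - 413108 = \left(-44844 - 20045\right) - 413108 = -64889 - 413108 = -477997$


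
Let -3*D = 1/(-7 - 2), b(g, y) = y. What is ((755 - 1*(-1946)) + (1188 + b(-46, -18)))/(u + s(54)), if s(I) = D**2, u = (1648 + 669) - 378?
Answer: 2821959/1413532 ≈ 1.9964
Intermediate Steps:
u = 1939 (u = 2317 - 378 = 1939)
D = 1/27 (D = -1/(3*(-7 - 2)) = -1/3/(-9) = -1/3*(-1/9) = 1/27 ≈ 0.037037)
s(I) = 1/729 (s(I) = (1/27)**2 = 1/729)
((755 - 1*(-1946)) + (1188 + b(-46, -18)))/(u + s(54)) = ((755 - 1*(-1946)) + (1188 - 18))/(1939 + 1/729) = ((755 + 1946) + 1170)/(1413532/729) = (2701 + 1170)*(729/1413532) = 3871*(729/1413532) = 2821959/1413532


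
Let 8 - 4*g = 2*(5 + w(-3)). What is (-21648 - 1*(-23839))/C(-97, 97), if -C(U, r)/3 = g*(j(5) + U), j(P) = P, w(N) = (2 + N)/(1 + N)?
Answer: -2191/207 ≈ -10.585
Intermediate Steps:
w(N) = (2 + N)/(1 + N)
g = -3/4 (g = 2 - (5 + (2 - 3)/(1 - 3))/2 = 2 - (5 - 1/(-2))/2 = 2 - (5 - 1/2*(-1))/2 = 2 - (5 + 1/2)/2 = 2 - 11/(2*2) = 2 - 1/4*11 = 2 - 11/4 = -3/4 ≈ -0.75000)
C(U, r) = 45/4 + 9*U/4 (C(U, r) = -(-9)*(5 + U)/4 = -3*(-15/4 - 3*U/4) = 45/4 + 9*U/4)
(-21648 - 1*(-23839))/C(-97, 97) = (-21648 - 1*(-23839))/(45/4 + (9/4)*(-97)) = (-21648 + 23839)/(45/4 - 873/4) = 2191/(-207) = 2191*(-1/207) = -2191/207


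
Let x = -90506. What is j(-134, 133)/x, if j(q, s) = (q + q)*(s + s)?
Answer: 35644/45253 ≈ 0.78766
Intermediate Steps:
j(q, s) = 4*q*s (j(q, s) = (2*q)*(2*s) = 4*q*s)
j(-134, 133)/x = (4*(-134)*133)/(-90506) = -71288*(-1/90506) = 35644/45253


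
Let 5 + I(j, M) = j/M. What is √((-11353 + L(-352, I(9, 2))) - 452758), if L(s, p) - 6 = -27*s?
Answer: I*√454601 ≈ 674.24*I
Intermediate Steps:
I(j, M) = -5 + j/M
L(s, p) = 6 - 27*s
√((-11353 + L(-352, I(9, 2))) - 452758) = √((-11353 + (6 - 27*(-352))) - 452758) = √((-11353 + (6 + 9504)) - 452758) = √((-11353 + 9510) - 452758) = √(-1843 - 452758) = √(-454601) = I*√454601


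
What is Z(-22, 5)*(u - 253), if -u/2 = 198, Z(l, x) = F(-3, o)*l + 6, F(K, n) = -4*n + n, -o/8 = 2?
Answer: 681450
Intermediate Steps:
o = -16 (o = -8*2 = -16)
F(K, n) = -3*n
Z(l, x) = 6 + 48*l (Z(l, x) = (-3*(-16))*l + 6 = 48*l + 6 = 6 + 48*l)
u = -396 (u = -2*198 = -396)
Z(-22, 5)*(u - 253) = (6 + 48*(-22))*(-396 - 253) = (6 - 1056)*(-649) = -1050*(-649) = 681450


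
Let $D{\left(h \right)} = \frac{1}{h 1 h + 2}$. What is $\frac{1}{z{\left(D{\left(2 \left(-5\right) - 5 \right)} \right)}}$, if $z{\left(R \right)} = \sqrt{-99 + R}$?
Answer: $- \frac{i \sqrt{454}}{212} \approx - 0.10051 i$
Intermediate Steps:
$D{\left(h \right)} = \frac{1}{2 + h^{2}}$ ($D{\left(h \right)} = \frac{1}{h h + 2} = \frac{1}{h^{2} + 2} = \frac{1}{2 + h^{2}}$)
$\frac{1}{z{\left(D{\left(2 \left(-5\right) - 5 \right)} \right)}} = \frac{1}{\sqrt{-99 + \frac{1}{2 + \left(2 \left(-5\right) - 5\right)^{2}}}} = \frac{1}{\sqrt{-99 + \frac{1}{2 + \left(-10 - 5\right)^{2}}}} = \frac{1}{\sqrt{-99 + \frac{1}{2 + \left(-15\right)^{2}}}} = \frac{1}{\sqrt{-99 + \frac{1}{2 + 225}}} = \frac{1}{\sqrt{-99 + \frac{1}{227}}} = \frac{1}{\sqrt{- \frac{22472}{227}}} = \frac{1}{\frac{106}{227} i \sqrt{454}} = - \frac{i \sqrt{454}}{212}$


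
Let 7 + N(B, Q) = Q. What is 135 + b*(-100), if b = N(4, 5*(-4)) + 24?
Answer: 435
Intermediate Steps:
N(B, Q) = -7 + Q
b = -3 (b = (-7 + 5*(-4)) + 24 = (-7 - 20) + 24 = -27 + 24 = -3)
135 + b*(-100) = 135 - 3*(-100) = 135 + 300 = 435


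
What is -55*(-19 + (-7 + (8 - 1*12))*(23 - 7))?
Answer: 10725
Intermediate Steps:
-55*(-19 + (-7 + (8 - 1*12))*(23 - 7)) = -55*(-19 + (-7 + (8 - 12))*16) = -55*(-19 + (-7 - 4)*16) = -55*(-19 - 11*16) = -55*(-19 - 176) = -55*(-195) = 10725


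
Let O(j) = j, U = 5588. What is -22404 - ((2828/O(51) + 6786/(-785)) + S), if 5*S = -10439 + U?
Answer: -859976077/40035 ≈ -21481.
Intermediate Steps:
S = -4851/5 (S = (-10439 + 5588)/5 = (⅕)*(-4851) = -4851/5 ≈ -970.20)
-22404 - ((2828/O(51) + 6786/(-785)) + S) = -22404 - ((2828/51 + 6786/(-785)) - 4851/5) = -22404 - ((2828*(1/51) + 6786*(-1/785)) - 4851/5) = -22404 - ((2828/51 - 6786/785) - 4851/5) = -22404 - (1873894/40035 - 4851/5) = -22404 - 1*(-36968063/40035) = -22404 + 36968063/40035 = -859976077/40035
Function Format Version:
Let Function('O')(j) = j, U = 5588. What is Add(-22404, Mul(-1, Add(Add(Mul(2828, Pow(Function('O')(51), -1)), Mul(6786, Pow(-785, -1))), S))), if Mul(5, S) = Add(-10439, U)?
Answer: Rational(-859976077, 40035) ≈ -21481.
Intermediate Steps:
S = Rational(-4851, 5) (S = Mul(Rational(1, 5), Add(-10439, 5588)) = Mul(Rational(1, 5), -4851) = Rational(-4851, 5) ≈ -970.20)
Add(-22404, Mul(-1, Add(Add(Mul(2828, Pow(Function('O')(51), -1)), Mul(6786, Pow(-785, -1))), S))) = Add(-22404, Mul(-1, Add(Add(Mul(2828, Pow(51, -1)), Mul(6786, Pow(-785, -1))), Rational(-4851, 5)))) = Add(-22404, Mul(-1, Add(Add(Mul(2828, Rational(1, 51)), Mul(6786, Rational(-1, 785))), Rational(-4851, 5)))) = Add(-22404, Mul(-1, Add(Add(Rational(2828, 51), Rational(-6786, 785)), Rational(-4851, 5)))) = Add(-22404, Mul(-1, Add(Rational(1873894, 40035), Rational(-4851, 5)))) = Add(-22404, Mul(-1, Rational(-36968063, 40035))) = Add(-22404, Rational(36968063, 40035)) = Rational(-859976077, 40035)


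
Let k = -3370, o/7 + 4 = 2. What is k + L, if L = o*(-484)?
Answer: 3406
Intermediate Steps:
o = -14 (o = -28 + 7*2 = -28 + 14 = -14)
L = 6776 (L = -14*(-484) = 6776)
k + L = -3370 + 6776 = 3406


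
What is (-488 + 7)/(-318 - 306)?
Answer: 37/48 ≈ 0.77083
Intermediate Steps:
(-488 + 7)/(-318 - 306) = -481/(-624) = -481*(-1/624) = 37/48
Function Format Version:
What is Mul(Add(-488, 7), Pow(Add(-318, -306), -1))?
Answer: Rational(37, 48) ≈ 0.77083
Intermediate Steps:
Mul(Add(-488, 7), Pow(Add(-318, -306), -1)) = Mul(-481, Pow(-624, -1)) = Mul(-481, Rational(-1, 624)) = Rational(37, 48)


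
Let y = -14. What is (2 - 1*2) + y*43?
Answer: -602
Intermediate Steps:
(2 - 1*2) + y*43 = (2 - 1*2) - 14*43 = (2 - 2) - 602 = 0 - 602 = -602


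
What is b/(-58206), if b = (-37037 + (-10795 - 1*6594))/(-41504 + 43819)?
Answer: 9071/22457815 ≈ 0.00040391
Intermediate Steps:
b = -54426/2315 (b = (-37037 + (-10795 - 6594))/2315 = (-37037 - 17389)*(1/2315) = -54426*1/2315 = -54426/2315 ≈ -23.510)
b/(-58206) = -54426/2315/(-58206) = -54426/2315*(-1/58206) = 9071/22457815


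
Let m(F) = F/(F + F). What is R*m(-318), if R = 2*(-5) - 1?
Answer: -11/2 ≈ -5.5000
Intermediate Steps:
R = -11 (R = -10 - 1 = -11)
m(F) = 1/2 (m(F) = F/((2*F)) = (1/(2*F))*F = 1/2)
R*m(-318) = -11*1/2 = -11/2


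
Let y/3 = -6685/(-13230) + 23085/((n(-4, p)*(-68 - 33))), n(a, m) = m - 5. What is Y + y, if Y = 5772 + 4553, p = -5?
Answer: 66143927/6363 ≈ 10395.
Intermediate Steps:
n(a, m) = -5 + m
Y = 10325
y = 445952/6363 (y = 3*(-6685/(-13230) + 23085/(((-5 - 5)*(-68 - 33)))) = 3*(-6685*(-1/13230) + 23085/((-10*(-101)))) = 3*(191/378 + 23085/1010) = 3*(191/378 + 23085*(1/1010)) = 3*(191/378 + 4617/202) = 3*(445952/19089) = 445952/6363 ≈ 70.085)
Y + y = 10325 + 445952/6363 = 66143927/6363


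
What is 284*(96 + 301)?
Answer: 112748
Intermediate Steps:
284*(96 + 301) = 284*397 = 112748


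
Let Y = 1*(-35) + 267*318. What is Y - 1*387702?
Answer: -302831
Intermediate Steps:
Y = 84871 (Y = -35 + 84906 = 84871)
Y - 1*387702 = 84871 - 1*387702 = 84871 - 387702 = -302831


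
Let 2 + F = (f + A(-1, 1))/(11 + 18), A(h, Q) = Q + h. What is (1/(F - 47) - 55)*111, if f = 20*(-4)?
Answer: -9166824/1501 ≈ -6107.1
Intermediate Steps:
f = -80
F = -138/29 (F = -2 + (-80 + (1 - 1))/(11 + 18) = -2 + (-80 + 0)/29 = -2 - 80*1/29 = -2 - 80/29 = -138/29 ≈ -4.7586)
(1/(F - 47) - 55)*111 = (1/(-138/29 - 47) - 55)*111 = (1/(-1501/29) - 55)*111 = (-29/1501 - 55)*111 = -82584/1501*111 = -9166824/1501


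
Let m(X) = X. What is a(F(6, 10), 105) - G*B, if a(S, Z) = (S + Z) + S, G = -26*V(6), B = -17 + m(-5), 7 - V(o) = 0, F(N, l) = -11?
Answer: -3921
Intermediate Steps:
V(o) = 7 (V(o) = 7 - 1*0 = 7 + 0 = 7)
B = -22 (B = -17 - 5 = -22)
G = -182 (G = -26*7 = -182)
a(S, Z) = Z + 2*S
a(F(6, 10), 105) - G*B = (105 + 2*(-11)) - (-182)*(-22) = (105 - 22) - 1*4004 = 83 - 4004 = -3921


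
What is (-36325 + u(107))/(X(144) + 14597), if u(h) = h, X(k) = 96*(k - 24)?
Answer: -398/287 ≈ -1.3868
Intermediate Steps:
X(k) = -2304 + 96*k (X(k) = 96*(-24 + k) = -2304 + 96*k)
(-36325 + u(107))/(X(144) + 14597) = (-36325 + 107)/((-2304 + 96*144) + 14597) = -36218/((-2304 + 13824) + 14597) = -36218/(11520 + 14597) = -36218/26117 = -36218*1/26117 = -398/287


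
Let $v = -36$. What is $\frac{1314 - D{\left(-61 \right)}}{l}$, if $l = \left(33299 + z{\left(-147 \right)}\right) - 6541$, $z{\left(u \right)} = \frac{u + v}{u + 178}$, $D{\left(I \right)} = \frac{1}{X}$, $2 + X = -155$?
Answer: $\frac{6395269}{130202455} \approx 0.049118$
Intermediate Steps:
$X = -157$ ($X = -2 - 155 = -157$)
$D{\left(I \right)} = - \frac{1}{157}$ ($D{\left(I \right)} = \frac{1}{-157} = - \frac{1}{157}$)
$z{\left(u \right)} = \frac{-36 + u}{178 + u}$ ($z{\left(u \right)} = \frac{u - 36}{u + 178} = \frac{-36 + u}{178 + u}$)
$l = \frac{829315}{31}$ ($l = \left(33299 + \frac{-36 - 147}{178 - 147}\right) - 6541 = \left(33299 + \frac{1}{31} \left(-183\right)\right) - 6541 = \left(33299 - \frac{183}{31}\right) - 6541 = \frac{1032086}{31} - 6541 = \frac{829315}{31} \approx 26752.0$)
$\frac{1314 - D{\left(-61 \right)}}{l} = \frac{1314 - - \frac{1}{157}}{\frac{829315}{31}} = \left(1314 + \frac{1}{157}\right) \frac{31}{829315} = \frac{206299}{157} \cdot \frac{31}{829315} = \frac{6395269}{130202455}$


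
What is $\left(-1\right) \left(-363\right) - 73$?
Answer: $290$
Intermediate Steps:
$\left(-1\right) \left(-363\right) - 73 = 363 - 73 = 290$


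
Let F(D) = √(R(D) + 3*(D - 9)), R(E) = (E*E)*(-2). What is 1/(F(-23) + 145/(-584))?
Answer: -84680/393599649 - 341056*I*√1154/393599649 ≈ -0.00021514 - 0.029436*I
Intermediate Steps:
R(E) = -2*E² (R(E) = E²*(-2) = -2*E²)
F(D) = √(-27 - 2*D² + 3*D) (F(D) = √(-2*D² + 3*(D - 9)) = √(-2*D² + 3*(-9 + D)) = √(-2*D² + (-27 + 3*D)) = √(-27 - 2*D² + 3*D))
1/(F(-23) + 145/(-584)) = 1/(√(-27 - 2*(-23)² + 3*(-23)) + 145/(-584)) = 1/(√(-27 - 2*529 - 69) + 145*(-1/584)) = 1/(√(-27 - 1058 - 69) - 145/584) = 1/(√(-1154) - 145/584) = 1/(I*√1154 - 145/584) = 1/(-145/584 + I*√1154)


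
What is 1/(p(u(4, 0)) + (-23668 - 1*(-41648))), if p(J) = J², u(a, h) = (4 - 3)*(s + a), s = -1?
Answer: 1/17989 ≈ 5.5590e-5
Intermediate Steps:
u(a, h) = -1 + a (u(a, h) = (4 - 3)*(-1 + a) = 1*(-1 + a) = -1 + a)
1/(p(u(4, 0)) + (-23668 - 1*(-41648))) = 1/((-1 + 4)² + (-23668 - 1*(-41648))) = 1/(3² + (-23668 + 41648)) = 1/(9 + 17980) = 1/17989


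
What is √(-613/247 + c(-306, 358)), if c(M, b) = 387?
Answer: 16*√91637/247 ≈ 19.609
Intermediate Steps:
√(-613/247 + c(-306, 358)) = √(-613/247 + 387) = √(94976/247) = 16*√91637/247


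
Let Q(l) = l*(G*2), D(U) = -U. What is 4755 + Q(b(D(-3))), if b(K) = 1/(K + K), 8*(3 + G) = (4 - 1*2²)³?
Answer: 4754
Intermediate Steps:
G = -3 (G = -3 + (4 - 1*2²)³/8 = -3 + (4 - 1*4)³/8 = -3 + (4 - 4)³/8 = -3 + (⅛)*0³ = -3 + (⅛)*0 = -3 + 0 = -3)
b(K) = 1/(2*K)
Q(l) = -6*l (Q(l) = l*(-3*2) = l*(-6) = -6*l)
4755 + Q(b(D(-3))) = 4755 - 3/((-1*(-3))) = 4755 - 3/3 = 4755 - 6*⅙ = 4755 - 1 = 4754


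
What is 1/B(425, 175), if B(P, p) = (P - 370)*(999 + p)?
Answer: 1/64570 ≈ 1.5487e-5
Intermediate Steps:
B(P, p) = (-370 + P)*(999 + p)
1/B(425, 175) = 1/(-369630 - 370*175 + 999*425 + 425*175) = 1/(-369630 - 64750 + 424575 + 74375) = 1/64570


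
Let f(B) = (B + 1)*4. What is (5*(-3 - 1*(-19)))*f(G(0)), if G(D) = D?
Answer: 320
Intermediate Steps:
f(B) = 4 + 4*B (f(B) = (1 + B)*4 = 4 + 4*B)
(5*(-3 - 1*(-19)))*f(G(0)) = (5*(-3 - 1*(-19)))*(4 + 4*0) = (5*(-3 + 19))*(4 + 0) = (5*16)*4 = 80*4 = 320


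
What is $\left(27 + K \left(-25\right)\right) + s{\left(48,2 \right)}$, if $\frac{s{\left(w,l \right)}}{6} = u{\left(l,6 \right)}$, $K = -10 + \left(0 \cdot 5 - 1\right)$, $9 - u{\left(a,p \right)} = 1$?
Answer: $350$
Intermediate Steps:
$u{\left(a,p \right)} = 8$ ($u{\left(a,p \right)} = 9 - 1 = 8$)
$K = -11$ ($K = -10 + \left(0 - 1\right) = -10 - 1 = -11$)
$s{\left(w,l \right)} = 48$ ($s{\left(w,l \right)} = 6 \cdot 8 = 48$)
$\left(27 + K \left(-25\right)\right) + s{\left(48,2 \right)} = \left(27 - -275\right) + 48 = \left(27 + 275\right) + 48 = 302 + 48 = 350$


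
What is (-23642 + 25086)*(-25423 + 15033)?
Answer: -15003160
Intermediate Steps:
(-23642 + 25086)*(-25423 + 15033) = 1444*(-10390) = -15003160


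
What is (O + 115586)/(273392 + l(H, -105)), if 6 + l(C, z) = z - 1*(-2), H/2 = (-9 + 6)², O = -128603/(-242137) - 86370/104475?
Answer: 27847637830597/65841066142145 ≈ 0.42295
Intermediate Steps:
O = -71214993/240926315 (O = -128603*(-1/242137) - 86370*1/104475 = 128603/242137 - 5758/6965 = -71214993/240926315 ≈ -0.29559)
H = 18 (H = 2*(-9 + 6)² = 2*(-3)² = 2*9 = 18)
l(C, z) = -4 + z (l(C, z) = -6 + (z - 1*(-2)) = -6 + (z + 2) = -6 + (2 + z) = -4 + z)
(O + 115586)/(273392 + l(H, -105)) = (-71214993/240926315 + 115586)/(273392 + (-4 - 105)) = 27847637830597/(240926315*(273392 - 109)) = (27847637830597/240926315)/273283 = (27847637830597/240926315)*(1/273283) = 27847637830597/65841066142145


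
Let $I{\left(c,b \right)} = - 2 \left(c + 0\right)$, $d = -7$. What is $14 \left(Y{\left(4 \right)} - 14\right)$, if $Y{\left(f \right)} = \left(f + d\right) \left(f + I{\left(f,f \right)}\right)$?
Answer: $-28$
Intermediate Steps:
$I{\left(c,b \right)} = - 2 c$
$Y{\left(f \right)} = - f \left(-7 + f\right)$ ($Y{\left(f \right)} = \left(f - 7\right) \left(f - 2 f\right) = \left(-7 + f\right) \left(- f\right) = - f \left(-7 + f\right)$)
$14 \left(Y{\left(4 \right)} - 14\right) = 14 \left(4 \left(7 - 4\right) - 14\right) = 14 \left(4 \cdot 3 - 14\right) = 14 \left(12 - 14\right) = 14 \left(-2\right) = -28$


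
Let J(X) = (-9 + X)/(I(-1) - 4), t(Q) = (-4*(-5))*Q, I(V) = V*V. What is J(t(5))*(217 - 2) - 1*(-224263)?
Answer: 653224/3 ≈ 2.1774e+5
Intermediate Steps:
I(V) = V²
t(Q) = 20*Q
J(X) = 3 - X/3 (J(X) = (-9 + X)/((-1)² - 4) = (-9 + X)/(1 - 4) = (-9 + X)/(-3) = (-9 + X)*(-⅓) = 3 - X/3)
J(t(5))*(217 - 2) - 1*(-224263) = (3 - 20*5/3)*(217 - 2) - 1*(-224263) = (3 - ⅓*100)*215 + 224263 = (3 - 100/3)*215 + 224263 = -91/3*215 + 224263 = -19565/3 + 224263 = 653224/3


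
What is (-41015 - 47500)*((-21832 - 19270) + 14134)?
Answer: 2387072520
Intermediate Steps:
(-41015 - 47500)*((-21832 - 19270) + 14134) = -88515*(-41102 + 14134) = -88515*(-26968) = 2387072520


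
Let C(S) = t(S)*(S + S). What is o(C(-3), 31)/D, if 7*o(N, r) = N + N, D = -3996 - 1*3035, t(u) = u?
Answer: -36/49217 ≈ -0.00073145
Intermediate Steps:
C(S) = 2*S² (C(S) = S*(S + S) = S*(2*S) = 2*S²)
D = -7031 (D = -3996 - 3035 = -7031)
o(N, r) = 2*N/7 (o(N, r) = (N + N)/7 = (2*N)/7 = 2*N/7)
o(C(-3), 31)/D = (2*(2*(-3)²)/7)/(-7031) = (2*(2*9)/7)*(-1/7031) = ((2/7)*18)*(-1/7031) = (36/7)*(-1/7031) = -36/49217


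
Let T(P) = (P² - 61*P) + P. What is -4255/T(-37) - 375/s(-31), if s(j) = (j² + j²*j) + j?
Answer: -3282640/2799517 ≈ -1.1726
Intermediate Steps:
T(P) = P² - 60*P
s(j) = j + j² + j³ (s(j) = (j² + j³) + j = j + j² + j³)
-4255/T(-37) - 375/s(-31) = -4255*(-1/(37*(-60 - 37))) - 375*(-1/(31*(1 - 31 + (-31)²))) = -4255/((-37*(-97))) - 375*(-1/(31*(1 - 31 + 961))) = -4255/3589 - 375/((-31*931)) = -4255*1/3589 - 375/(-28861) = -115/97 - 375*(-1/28861) = -115/97 + 375/28861 = -3282640/2799517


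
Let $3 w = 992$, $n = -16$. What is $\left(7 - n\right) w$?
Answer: $\frac{22816}{3} \approx 7605.3$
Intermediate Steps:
$w = \frac{992}{3}$ ($w = \frac{1}{3} \cdot 992 = \frac{992}{3} \approx 330.67$)
$\left(7 - n\right) w = \left(7 - -16\right) \frac{992}{3} = \left(7 + 16\right) \frac{992}{3} = 23 \cdot \frac{992}{3} = \frac{22816}{3}$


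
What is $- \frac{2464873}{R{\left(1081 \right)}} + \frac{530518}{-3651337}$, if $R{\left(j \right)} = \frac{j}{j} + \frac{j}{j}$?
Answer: $- \frac{9000083046237}{7302674} \approx -1.2324 \cdot 10^{6}$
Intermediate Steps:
$R{\left(j \right)} = 2$ ($R{\left(j \right)} = 1 + 1 = 2$)
$- \frac{2464873}{R{\left(1081 \right)}} + \frac{530518}{-3651337} = - \frac{2464873}{2} + \frac{530518}{-3651337} = \left(-2464873\right) \frac{1}{2} + 530518 \left(- \frac{1}{3651337}\right) = - \frac{2464873}{2} - \frac{530518}{3651337} = - \frac{9000083046237}{7302674}$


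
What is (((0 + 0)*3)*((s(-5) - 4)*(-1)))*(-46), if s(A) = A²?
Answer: 0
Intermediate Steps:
(((0 + 0)*3)*((s(-5) - 4)*(-1)))*(-46) = (((0 + 0)*3)*(((-5)² - 4)*(-1)))*(-46) = ((0*3)*((25 - 4)*(-1)))*(-46) = (0*(21*(-1)))*(-46) = (0*(-21))*(-46) = 0*(-46) = 0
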